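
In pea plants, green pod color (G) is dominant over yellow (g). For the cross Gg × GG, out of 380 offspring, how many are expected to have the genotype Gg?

Punnett square for Gg × GG:
Offspring genotypes: 2 GG, 2 Gg
Total offspring: 4
Count with target: 2
Probability: 2/4 = 1/2
Expected count = 1/2 × 380 = 190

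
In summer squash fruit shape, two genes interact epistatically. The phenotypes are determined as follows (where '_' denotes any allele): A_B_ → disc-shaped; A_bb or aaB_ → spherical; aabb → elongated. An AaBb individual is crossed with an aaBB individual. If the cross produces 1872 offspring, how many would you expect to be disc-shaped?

Cross: AaBb × aaBB — consider each gene separately:
A gene: Aa × aa → 2 Aa, 2 aa → 2 A_ : 2 aa (out of 4)
B gene: Bb × BB → 2 BB, 2 Bb → 4 B_ (out of 4)
Genotype classes (out of 4 × 4 = 16): A_B_ = 2×4 = 8; aaB_ = 2×4 = 8
Apply the phenotype rules: A_B_ (8) → disc-shaped; aaB_ (8) → spherical
Phenotype counts (out of 16): 8 disc-shaped, 8 spherical
disc-shaped: 8 out of 16 → fraction 1/2
Expected count = 1/2 × 1872 = 936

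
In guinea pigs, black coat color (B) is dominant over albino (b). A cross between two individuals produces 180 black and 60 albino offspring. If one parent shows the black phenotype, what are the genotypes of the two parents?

Observed offspring: 180 black, 60 albino
The observed ratio simplifies to 3:1. Albino (bb) offspring appear, so each parent must contribute one b allele. The parent stated to show black carries B, so it is Bb. The other parent is then either Bb or bb: Bb × bb would give a 1:1 split, whereas Bb × Bb gives 3:1 — matching the data. So both parents are heterozygous (Bb × Bb).
Parent genotypes: Bb × Bb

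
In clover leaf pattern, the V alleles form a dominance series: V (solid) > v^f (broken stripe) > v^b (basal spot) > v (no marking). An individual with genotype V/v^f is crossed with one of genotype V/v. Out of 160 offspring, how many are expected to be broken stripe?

Cross: V/v^f × V/v
Allele dominance: V > v^f > v^b > v
Offspring genotypes: 1 V/V, 1 V/v, 1 V/v^f, 1 v^f/v
Phenotype counts: 3 solid, 1 broken stripe
broken stripe: 1 out of 4 → fraction 1/4
Expected count = 1/4 × 160 = 40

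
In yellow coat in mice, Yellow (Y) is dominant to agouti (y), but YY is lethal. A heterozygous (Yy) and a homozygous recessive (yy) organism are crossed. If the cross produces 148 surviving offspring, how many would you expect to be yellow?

Cross: Yy × yy
Punnett square offspring (before lethality): 2 Yy, 2 yy
No YY offspring are produced in this cross.
yellow: 2 out of 4 → fraction 1/2
Expected count = 1/2 × 148 = 74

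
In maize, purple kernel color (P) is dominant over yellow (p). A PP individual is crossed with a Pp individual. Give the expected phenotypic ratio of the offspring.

Punnett square for PP × Pp:
Offspring genotypes: 2 PP, 2 Pp
purple: 4, yellow: 0
Ratio: all purple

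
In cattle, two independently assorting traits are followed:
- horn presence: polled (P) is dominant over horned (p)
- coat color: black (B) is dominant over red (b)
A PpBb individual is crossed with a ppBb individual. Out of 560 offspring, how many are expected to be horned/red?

Dihybrid cross PpBb × ppBb — consider each gene separately:
horn presence: Pp × pp → 2 Pp, 2 pp → 2 P_ : 2 pp (out of 4)
coat color: Bb × Bb → 1 BB, 2 Bb, 1 bb → 3 B_ : 1 bb (out of 4)
Combine (counts out of 4 × 4 = 16): polled/black (P_B_) = 2×3 = 6; polled/red (P_bb) = 2×1 = 2; horned/black (ppB_) = 2×3 = 6; horned/red (ppbb) = 2×1 = 2
Phenotype counts (out of 16): 6 polled/black, 2 polled/red, 6 horned/black, 2 horned/red
horned/red: 2 out of 16 → fraction 1/8
Expected count = 1/8 × 560 = 70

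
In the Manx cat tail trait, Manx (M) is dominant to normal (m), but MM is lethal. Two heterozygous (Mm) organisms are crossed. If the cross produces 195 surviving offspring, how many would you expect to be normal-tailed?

Cross: Mm × Mm
Punnett square offspring (before lethality): 1 MM, 2 Mm, 1 mm
The MM genotype is lethal (embryos die); surviving offspring: 2 Mm, 1 mm
normal-tailed: 1 out of 3 → fraction 1/3
Expected count = 1/3 × 195 = 65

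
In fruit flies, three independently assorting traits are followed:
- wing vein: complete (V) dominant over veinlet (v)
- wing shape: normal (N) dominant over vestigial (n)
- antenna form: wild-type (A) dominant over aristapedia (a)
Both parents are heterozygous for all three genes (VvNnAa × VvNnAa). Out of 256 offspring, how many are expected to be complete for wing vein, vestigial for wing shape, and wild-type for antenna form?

Trihybrid cross: VvNnAa × VvNnAa
Each trait segregates independently with a 3:1 phenotypic ratio, so each gene contributes 3/4 (dominant) or 1/4 (recessive).
Target: complete (wing vein), vestigial (wing shape), wild-type (antenna form)
Probability = product of independent per-trait probabilities
= 3/4 × 1/4 × 3/4 = 9/64
Expected count = 9/64 × 256 = 36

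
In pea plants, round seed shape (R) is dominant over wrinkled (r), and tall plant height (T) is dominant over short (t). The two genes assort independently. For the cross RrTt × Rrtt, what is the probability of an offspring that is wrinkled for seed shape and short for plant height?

Dihybrid cross RrTt × Rrtt — consider each gene separately:
seed shape: Rr × Rr → 1 RR, 2 Rr, 1 rr → 3 R_ : 1 rr (out of 4)
plant height: Tt × tt → 2 Tt, 2 tt → 2 T_ : 2 tt (out of 4)
Looking for: wrinkled (rr) and short (tt)
P(wrinkled) = 1/4, P(short) = 2/4
P(both) = 1/4 × 2/4 = 2/16 = 1/8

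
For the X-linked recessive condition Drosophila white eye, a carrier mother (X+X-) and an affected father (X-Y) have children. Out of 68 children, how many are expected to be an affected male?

Cross: X+X- × X-Y
Offspring: 1 X+X-, 1 X+Y, 1 X-X-, 1 X-Y
Probability of an affected male: 1/4
Expected count = 1/4 × 68 = 17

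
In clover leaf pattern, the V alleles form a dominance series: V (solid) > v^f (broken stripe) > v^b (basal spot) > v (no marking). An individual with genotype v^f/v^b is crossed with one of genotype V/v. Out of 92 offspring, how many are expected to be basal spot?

Cross: v^f/v^b × V/v
Allele dominance: V > v^f > v^b > v
Offspring genotypes: 1 V/v^f, 1 v^f/v, 1 V/v^b, 1 v^b/v
Phenotype counts: 2 solid, 1 broken stripe, 1 basal spot
basal spot: 1 out of 4 → fraction 1/4
Expected count = 1/4 × 92 = 23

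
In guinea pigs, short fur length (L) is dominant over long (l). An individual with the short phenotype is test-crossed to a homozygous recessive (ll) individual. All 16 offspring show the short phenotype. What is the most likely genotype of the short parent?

Test cross: ? × ll
All offspring are short.
If the unknown parent were heterozygous (Ll), about half of 16 offspring would be long; none are. The unknown parent is most likely homozygous dominant (LL).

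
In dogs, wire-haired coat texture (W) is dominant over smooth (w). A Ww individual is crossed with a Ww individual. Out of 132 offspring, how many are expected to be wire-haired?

Punnett square for Ww × Ww:
Offspring genotypes: 1 WW, 2 Ww, 1 ww
wire-haired: 3, smooth: 1
wire-haired: 3 out of 4 → fraction 3/4
Expected count = 3/4 × 132 = 99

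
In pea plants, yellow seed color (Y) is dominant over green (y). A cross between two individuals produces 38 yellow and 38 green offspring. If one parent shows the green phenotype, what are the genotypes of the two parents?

Observed offspring: 38 yellow, 38 green
The observed ratio simplifies to 1:1. One parent shows green, so its genotype must be yy. A 1:1 offspring split requires the other parent to be heterozygous (Yy).
Parent genotypes: yy × Yy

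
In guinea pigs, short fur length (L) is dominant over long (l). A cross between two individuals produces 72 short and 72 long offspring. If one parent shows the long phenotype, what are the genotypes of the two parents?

Observed offspring: 72 short, 72 long
The observed ratio simplifies to 1:1. One parent shows long, so its genotype must be ll. A 1:1 offspring split requires the other parent to be heterozygous (Ll).
Parent genotypes: ll × Ll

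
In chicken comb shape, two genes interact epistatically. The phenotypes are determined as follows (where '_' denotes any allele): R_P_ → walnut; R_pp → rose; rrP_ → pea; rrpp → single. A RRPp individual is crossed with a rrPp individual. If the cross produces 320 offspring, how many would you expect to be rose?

Cross: RRPp × rrPp — consider each gene separately:
R gene: RR × rr → 4 Rr → 4 R_ (out of 4)
P gene: Pp × Pp → 1 PP, 2 Pp, 1 pp → 3 P_ : 1 pp (out of 4)
Genotype classes (out of 4 × 4 = 16): R_P_ = 4×3 = 12; R_pp = 4×1 = 4
Apply the phenotype rules: R_P_ (12) → walnut; R_pp (4) → rose
Phenotype counts (out of 16): 12 walnut, 4 rose
rose: 4 out of 16 → fraction 1/4
Expected count = 1/4 × 320 = 80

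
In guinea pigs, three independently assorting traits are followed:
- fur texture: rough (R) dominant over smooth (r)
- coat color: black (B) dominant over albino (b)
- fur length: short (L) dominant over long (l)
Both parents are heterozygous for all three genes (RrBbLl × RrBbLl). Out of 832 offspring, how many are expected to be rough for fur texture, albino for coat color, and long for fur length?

Trihybrid cross: RrBbLl × RrBbLl
Each trait segregates independently with a 3:1 phenotypic ratio, so each gene contributes 3/4 (dominant) or 1/4 (recessive).
Target: rough (fur texture), albino (coat color), long (fur length)
Probability = product of independent per-trait probabilities
= 3/4 × 1/4 × 1/4 = 3/64
Expected count = 3/64 × 832 = 39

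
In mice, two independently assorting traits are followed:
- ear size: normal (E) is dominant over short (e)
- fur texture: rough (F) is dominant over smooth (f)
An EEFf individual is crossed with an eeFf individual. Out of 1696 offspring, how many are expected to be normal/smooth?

Dihybrid cross EEFf × eeFf — consider each gene separately:
ear size: EE × ee → 4 Ee → 4 E_ (out of 4)
fur texture: Ff × Ff → 1 FF, 2 Ff, 1 ff → 3 F_ : 1 ff (out of 4)
Combine (counts out of 4 × 4 = 16): normal/rough (E_F_) = 4×3 = 12; normal/smooth (E_ff) = 4×1 = 4
Phenotype counts (out of 16): 12 normal/rough, 4 normal/smooth
normal/smooth: 4 out of 16 → fraction 1/4
Expected count = 1/4 × 1696 = 424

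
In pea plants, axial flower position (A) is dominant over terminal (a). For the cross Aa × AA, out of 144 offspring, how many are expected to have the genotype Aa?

Punnett square for Aa × AA:
Offspring genotypes: 2 AA, 2 Aa
Total offspring: 4
Count with target: 2
Probability: 2/4 = 1/2
Expected count = 1/2 × 144 = 72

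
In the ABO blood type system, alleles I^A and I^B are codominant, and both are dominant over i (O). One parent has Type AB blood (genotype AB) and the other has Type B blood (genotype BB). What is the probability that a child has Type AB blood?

Cross: AB × BB
Possible offspring genotypes: 2 AB, 2 BB
Blood type counts: 2 Type AB, 2 Type B
Probability of Type AB: 2/4 = 1/2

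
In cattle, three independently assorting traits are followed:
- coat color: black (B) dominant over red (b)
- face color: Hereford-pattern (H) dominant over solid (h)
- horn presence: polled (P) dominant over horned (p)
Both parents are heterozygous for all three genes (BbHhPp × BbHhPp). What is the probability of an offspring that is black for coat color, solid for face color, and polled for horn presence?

Trihybrid cross: BbHhPp × BbHhPp
Each trait segregates independently with a 3:1 phenotypic ratio, so each gene contributes 3/4 (dominant) or 1/4 (recessive).
Target: black (coat color), solid (face color), polled (horn presence)
Probability = product of independent per-trait probabilities
= 3/4 × 1/4 × 3/4 = 9/64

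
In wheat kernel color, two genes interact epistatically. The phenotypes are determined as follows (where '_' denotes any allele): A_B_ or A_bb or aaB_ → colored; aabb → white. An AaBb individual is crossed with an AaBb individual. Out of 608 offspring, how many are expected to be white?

Cross: AaBb × AaBb — consider each gene separately:
A gene: Aa × Aa → 1 AA, 2 Aa, 1 aa → 3 A_ : 1 aa (out of 4)
B gene: Bb × Bb → 1 BB, 2 Bb, 1 bb → 3 B_ : 1 bb (out of 4)
Genotype classes (out of 4 × 4 = 16): A_B_ = 3×3 = 9; A_bb = 3×1 = 3; aaB_ = 1×3 = 3; aabb = 1×1 = 1
Apply the phenotype rules: A_B_ (9) + A_bb (3) + aaB_ (3) → colored; aabb (1) → white
Phenotype counts (out of 16): 15 colored, 1 white
white: 1 out of 16 → fraction 1/16
Expected count = 1/16 × 608 = 38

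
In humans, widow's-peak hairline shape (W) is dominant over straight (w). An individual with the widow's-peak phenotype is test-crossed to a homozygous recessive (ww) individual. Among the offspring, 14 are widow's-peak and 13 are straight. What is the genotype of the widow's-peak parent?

Test cross: ? × ww
Offspring: 14 widow's-peak, 13 straight — approximately 1:1.
A 1:1 ratio in a test cross indicates the unknown parent is heterozygous (Ww).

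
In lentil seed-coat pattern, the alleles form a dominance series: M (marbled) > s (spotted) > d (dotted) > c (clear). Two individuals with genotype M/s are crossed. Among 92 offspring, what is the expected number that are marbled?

Cross: M/s × M/s
Allele dominance: M > s > d > c
Offspring genotypes: 1 M/M, 2 M/s, 1 s/s
Phenotype counts: 3 marbled, 1 spotted
marbled: 3 out of 4 → fraction 3/4
Expected count = 3/4 × 92 = 69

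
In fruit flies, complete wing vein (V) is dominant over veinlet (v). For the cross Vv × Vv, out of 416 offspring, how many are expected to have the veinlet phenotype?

Punnett square for Vv × Vv:
Offspring genotypes: 1 VV, 2 Vv, 1 vv
Total offspring: 4
Count with target: 1
Probability: 1/4
Expected count = 1/4 × 416 = 104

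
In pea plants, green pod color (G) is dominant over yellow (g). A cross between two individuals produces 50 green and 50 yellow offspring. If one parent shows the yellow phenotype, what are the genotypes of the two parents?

Observed offspring: 50 green, 50 yellow
The observed ratio simplifies to 1:1. One parent shows yellow, so its genotype must be gg. A 1:1 offspring split requires the other parent to be heterozygous (Gg).
Parent genotypes: gg × Gg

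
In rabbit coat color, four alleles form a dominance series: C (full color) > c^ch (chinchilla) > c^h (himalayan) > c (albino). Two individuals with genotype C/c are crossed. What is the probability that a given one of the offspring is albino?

Cross: C/c × C/c
Allele dominance: C > c^ch > c^h > c
Offspring genotypes: 1 C/C, 2 C/c, 1 c/c
Phenotype counts: 3 full color, 1 albino
albino: 1 out of 4
Probability: 1/4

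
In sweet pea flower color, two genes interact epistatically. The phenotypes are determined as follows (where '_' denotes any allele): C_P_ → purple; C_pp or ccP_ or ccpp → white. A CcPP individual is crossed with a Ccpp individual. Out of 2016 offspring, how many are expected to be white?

Cross: CcPP × Ccpp — consider each gene separately:
C gene: Cc × Cc → 1 CC, 2 Cc, 1 cc → 3 C_ : 1 cc (out of 4)
P gene: PP × pp → 4 Pp → 4 P_ (out of 4)
Genotype classes (out of 4 × 4 = 16): C_P_ = 3×4 = 12; ccP_ = 1×4 = 4
Apply the phenotype rules: C_P_ (12) → purple; ccP_ (4) → white
Phenotype counts (out of 16): 12 purple, 4 white
white: 4 out of 16 → fraction 1/4
Expected count = 1/4 × 2016 = 504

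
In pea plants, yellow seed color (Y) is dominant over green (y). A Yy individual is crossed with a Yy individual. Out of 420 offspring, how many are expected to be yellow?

Punnett square for Yy × Yy:
Offspring genotypes: 1 YY, 2 Yy, 1 yy
yellow: 3, green: 1
yellow: 3 out of 4 → fraction 3/4
Expected count = 3/4 × 420 = 315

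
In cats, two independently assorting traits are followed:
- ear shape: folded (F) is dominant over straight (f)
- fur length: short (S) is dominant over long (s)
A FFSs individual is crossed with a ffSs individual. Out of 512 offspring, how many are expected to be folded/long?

Dihybrid cross FFSs × ffSs — consider each gene separately:
ear shape: FF × ff → 4 Ff → 4 F_ (out of 4)
fur length: Ss × Ss → 1 SS, 2 Ss, 1 ss → 3 S_ : 1 ss (out of 4)
Combine (counts out of 4 × 4 = 16): folded/short (F_S_) = 4×3 = 12; folded/long (F_ss) = 4×1 = 4
Phenotype counts (out of 16): 12 folded/short, 4 folded/long
folded/long: 4 out of 16 → fraction 1/4
Expected count = 1/4 × 512 = 128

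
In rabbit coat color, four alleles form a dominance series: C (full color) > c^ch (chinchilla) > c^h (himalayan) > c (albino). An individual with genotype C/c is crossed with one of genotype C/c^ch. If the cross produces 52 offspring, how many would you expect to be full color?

Cross: C/c × C/c^ch
Allele dominance: C > c^ch > c^h > c
Offspring genotypes: 1 C/C, 1 C/c^ch, 1 C/c, 1 c^ch/c
Phenotype counts: 3 full color, 1 chinchilla
full color: 3 out of 4 → fraction 3/4
Expected count = 3/4 × 52 = 39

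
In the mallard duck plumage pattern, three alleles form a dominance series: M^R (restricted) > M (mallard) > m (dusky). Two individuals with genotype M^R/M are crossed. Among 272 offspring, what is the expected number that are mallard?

Cross: M^R/M × M^R/M
Allele dominance: M^R > M > m
Offspring genotypes: 1 M^R/M^R, 2 M^R/M, 1 M/M
Phenotype counts: 3 restricted, 1 mallard
mallard: 1 out of 4 → fraction 1/4
Expected count = 1/4 × 272 = 68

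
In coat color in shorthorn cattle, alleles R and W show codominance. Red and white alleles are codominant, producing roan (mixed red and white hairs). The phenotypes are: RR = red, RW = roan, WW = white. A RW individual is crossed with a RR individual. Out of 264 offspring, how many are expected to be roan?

Punnett square for RW × RR:
Offspring genotypes: 2 RR, 2 RW
Phenotype counts: 2 red, 2 roan
roan: 2 out of 4 → fraction 1/2
Expected count = 1/2 × 264 = 132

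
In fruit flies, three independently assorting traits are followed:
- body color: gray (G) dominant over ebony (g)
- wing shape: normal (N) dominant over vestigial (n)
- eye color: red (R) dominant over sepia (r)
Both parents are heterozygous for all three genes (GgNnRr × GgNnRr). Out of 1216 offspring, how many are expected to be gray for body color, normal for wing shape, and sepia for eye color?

Trihybrid cross: GgNnRr × GgNnRr
Each trait segregates independently with a 3:1 phenotypic ratio, so each gene contributes 3/4 (dominant) or 1/4 (recessive).
Target: gray (body color), normal (wing shape), sepia (eye color)
Probability = product of independent per-trait probabilities
= 3/4 × 3/4 × 1/4 = 9/64
Expected count = 9/64 × 1216 = 171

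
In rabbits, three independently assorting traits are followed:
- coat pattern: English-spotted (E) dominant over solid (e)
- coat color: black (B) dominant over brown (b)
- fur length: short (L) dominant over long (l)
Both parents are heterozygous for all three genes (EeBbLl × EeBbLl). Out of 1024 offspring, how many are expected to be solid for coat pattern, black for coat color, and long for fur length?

Trihybrid cross: EeBbLl × EeBbLl
Each trait segregates independently with a 3:1 phenotypic ratio, so each gene contributes 3/4 (dominant) or 1/4 (recessive).
Target: solid (coat pattern), black (coat color), long (fur length)
Probability = product of independent per-trait probabilities
= 1/4 × 3/4 × 1/4 = 3/64
Expected count = 3/64 × 1024 = 48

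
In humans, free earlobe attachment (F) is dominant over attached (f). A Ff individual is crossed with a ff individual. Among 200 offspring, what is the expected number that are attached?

Punnett square for Ff × ff:
Offspring genotypes: 2 Ff, 2 ff
free: 2, attached: 2
attached: 2 out of 4 → fraction 1/2
Expected count = 1/2 × 200 = 100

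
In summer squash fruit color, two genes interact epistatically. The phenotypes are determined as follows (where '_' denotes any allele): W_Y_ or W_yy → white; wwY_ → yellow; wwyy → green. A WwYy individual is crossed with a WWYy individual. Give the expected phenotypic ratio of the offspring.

Cross: WwYy × WWYy — consider each gene separately:
W gene: Ww × WW → 2 WW, 2 Ww → 4 W_ (out of 4)
Y gene: Yy × Yy → 1 YY, 2 Yy, 1 yy → 3 Y_ : 1 yy (out of 4)
Genotype classes (out of 4 × 4 = 16): W_Y_ = 4×3 = 12; W_yy = 4×1 = 4
Apply the phenotype rules: W_Y_ (12) + W_yy (4) → white
Phenotype counts (out of 16): 16 white
Ratio: all white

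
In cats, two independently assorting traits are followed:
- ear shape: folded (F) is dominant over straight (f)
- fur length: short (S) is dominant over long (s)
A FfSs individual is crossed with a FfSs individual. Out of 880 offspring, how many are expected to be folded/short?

Dihybrid cross FfSs × FfSs — consider each gene separately:
ear shape: Ff × Ff → 1 FF, 2 Ff, 1 ff → 3 F_ : 1 ff (out of 4)
fur length: Ss × Ss → 1 SS, 2 Ss, 1 ss → 3 S_ : 1 ss (out of 4)
Combine (counts out of 4 × 4 = 16): folded/short (F_S_) = 3×3 = 9; folded/long (F_ss) = 3×1 = 3; straight/short (ffS_) = 1×3 = 3; straight/long (ffss) = 1×1 = 1
Phenotype counts (out of 16): 9 folded/short, 3 folded/long, 3 straight/short, 1 straight/long
folded/short: 9 out of 16 → fraction 9/16
Expected count = 9/16 × 880 = 495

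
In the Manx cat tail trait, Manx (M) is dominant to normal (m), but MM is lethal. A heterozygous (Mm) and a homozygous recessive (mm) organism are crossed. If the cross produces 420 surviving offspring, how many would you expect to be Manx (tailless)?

Cross: Mm × mm
Punnett square offspring (before lethality): 2 Mm, 2 mm
No MM offspring are produced in this cross.
Manx (tailless): 2 out of 4 → fraction 1/2
Expected count = 1/2 × 420 = 210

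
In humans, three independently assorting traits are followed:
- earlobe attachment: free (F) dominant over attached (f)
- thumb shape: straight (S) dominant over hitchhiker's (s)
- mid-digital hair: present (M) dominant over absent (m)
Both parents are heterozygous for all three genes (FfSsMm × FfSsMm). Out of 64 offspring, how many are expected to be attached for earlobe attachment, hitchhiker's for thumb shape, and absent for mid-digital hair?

Trihybrid cross: FfSsMm × FfSsMm
Each trait segregates independently with a 3:1 phenotypic ratio, so each gene contributes 3/4 (dominant) or 1/4 (recessive).
Target: attached (earlobe attachment), hitchhiker's (thumb shape), absent (mid-digital hair)
Probability = product of independent per-trait probabilities
= 1/4 × 1/4 × 1/4 = 1/64
Expected count = 1/64 × 64 = 1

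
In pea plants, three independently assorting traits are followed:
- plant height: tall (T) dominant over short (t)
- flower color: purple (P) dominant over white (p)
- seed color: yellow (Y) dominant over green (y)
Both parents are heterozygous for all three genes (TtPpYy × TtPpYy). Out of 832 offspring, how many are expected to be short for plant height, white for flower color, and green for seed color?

Trihybrid cross: TtPpYy × TtPpYy
Each trait segregates independently with a 3:1 phenotypic ratio, so each gene contributes 3/4 (dominant) or 1/4 (recessive).
Target: short (plant height), white (flower color), green (seed color)
Probability = product of independent per-trait probabilities
= 1/4 × 1/4 × 1/4 = 1/64
Expected count = 1/64 × 832 = 13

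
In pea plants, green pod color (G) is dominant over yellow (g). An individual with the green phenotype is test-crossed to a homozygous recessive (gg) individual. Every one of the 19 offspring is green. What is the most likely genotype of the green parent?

Test cross: ? × gg
All offspring are green.
If the unknown parent were heterozygous (Gg), about half of 19 offspring would be yellow; none are. The unknown parent is most likely homozygous dominant (GG).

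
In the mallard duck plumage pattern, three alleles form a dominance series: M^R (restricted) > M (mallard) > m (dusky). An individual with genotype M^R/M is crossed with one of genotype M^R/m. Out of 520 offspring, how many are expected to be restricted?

Cross: M^R/M × M^R/m
Allele dominance: M^R > M > m
Offspring genotypes: 1 M^R/M^R, 1 M^R/m, 1 M^R/M, 1 M/m
Phenotype counts: 3 restricted, 1 mallard
restricted: 3 out of 4 → fraction 3/4
Expected count = 3/4 × 520 = 390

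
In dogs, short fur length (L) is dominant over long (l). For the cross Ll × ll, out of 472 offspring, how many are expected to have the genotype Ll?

Punnett square for Ll × ll:
Offspring genotypes: 2 Ll, 2 ll
Total offspring: 4
Count with target: 2
Probability: 2/4 = 1/2
Expected count = 1/2 × 472 = 236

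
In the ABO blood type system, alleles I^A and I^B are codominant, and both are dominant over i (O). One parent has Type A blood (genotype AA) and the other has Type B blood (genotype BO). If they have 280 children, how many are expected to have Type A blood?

Cross: AA × BO
Possible offspring genotypes: 2 AB, 2 AO
Blood type counts: 2 Type AB, 2 Type A
Probability of Type A: 2/4 = 1/2
Expected count = 1/2 × 280 = 140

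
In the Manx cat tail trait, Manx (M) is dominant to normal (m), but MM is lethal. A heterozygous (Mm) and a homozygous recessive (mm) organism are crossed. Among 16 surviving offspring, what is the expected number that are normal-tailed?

Cross: Mm × mm
Punnett square offspring (before lethality): 2 Mm, 2 mm
No MM offspring are produced in this cross.
normal-tailed: 2 out of 4 → fraction 1/2
Expected count = 1/2 × 16 = 8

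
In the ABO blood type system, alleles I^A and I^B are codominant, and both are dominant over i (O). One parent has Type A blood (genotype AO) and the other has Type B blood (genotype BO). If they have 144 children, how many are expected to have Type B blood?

Cross: AO × BO
Possible offspring genotypes: 1 AB, 1 AO, 1 BO, 1 OO
Blood type counts: 1 Type AB, 1 Type A, 1 Type B, 1 Type O
Probability of Type B: 1/4
Expected count = 1/4 × 144 = 36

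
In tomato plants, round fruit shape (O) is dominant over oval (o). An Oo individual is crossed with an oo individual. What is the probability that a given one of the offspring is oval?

Punnett square for Oo × oo:
Offspring genotypes: 2 Oo, 2 oo
round: 2, oval: 2
oval: 2 out of 4
Probability: 2/4 = 1/2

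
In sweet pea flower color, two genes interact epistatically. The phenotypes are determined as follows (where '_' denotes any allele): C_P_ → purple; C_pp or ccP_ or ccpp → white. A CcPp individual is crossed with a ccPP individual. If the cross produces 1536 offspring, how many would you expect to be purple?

Cross: CcPp × ccPP — consider each gene separately:
C gene: Cc × cc → 2 Cc, 2 cc → 2 C_ : 2 cc (out of 4)
P gene: Pp × PP → 2 PP, 2 Pp → 4 P_ (out of 4)
Genotype classes (out of 4 × 4 = 16): C_P_ = 2×4 = 8; ccP_ = 2×4 = 8
Apply the phenotype rules: C_P_ (8) → purple; ccP_ (8) → white
Phenotype counts (out of 16): 8 purple, 8 white
purple: 8 out of 16 → fraction 1/2
Expected count = 1/2 × 1536 = 768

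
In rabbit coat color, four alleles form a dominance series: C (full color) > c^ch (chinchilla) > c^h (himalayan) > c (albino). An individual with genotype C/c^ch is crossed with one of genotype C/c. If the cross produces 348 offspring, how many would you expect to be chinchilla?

Cross: C/c^ch × C/c
Allele dominance: C > c^ch > c^h > c
Offspring genotypes: 1 C/C, 1 C/c, 1 C/c^ch, 1 c^ch/c
Phenotype counts: 3 full color, 1 chinchilla
chinchilla: 1 out of 4 → fraction 1/4
Expected count = 1/4 × 348 = 87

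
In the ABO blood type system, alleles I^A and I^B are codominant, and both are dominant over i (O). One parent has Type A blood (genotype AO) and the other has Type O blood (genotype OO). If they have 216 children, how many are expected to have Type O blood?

Cross: AO × OO
Possible offspring genotypes: 2 AO, 2 OO
Blood type counts: 2 Type A, 2 Type O
Probability of Type O: 2/4 = 1/2
Expected count = 1/2 × 216 = 108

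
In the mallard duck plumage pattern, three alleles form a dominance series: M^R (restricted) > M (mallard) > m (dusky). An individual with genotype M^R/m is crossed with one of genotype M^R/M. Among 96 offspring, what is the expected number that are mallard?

Cross: M^R/m × M^R/M
Allele dominance: M^R > M > m
Offspring genotypes: 1 M^R/M^R, 1 M^R/M, 1 M^R/m, 1 M/m
Phenotype counts: 3 restricted, 1 mallard
mallard: 1 out of 4 → fraction 1/4
Expected count = 1/4 × 96 = 24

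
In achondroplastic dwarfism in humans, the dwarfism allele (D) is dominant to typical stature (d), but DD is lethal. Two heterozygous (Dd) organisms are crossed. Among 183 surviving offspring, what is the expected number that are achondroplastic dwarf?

Cross: Dd × Dd
Punnett square offspring (before lethality): 1 DD, 2 Dd, 1 dd
The DD genotype is lethal (embryos die); surviving offspring: 2 Dd, 1 dd
achondroplastic dwarf: 2 out of 3 → fraction 2/3
Expected count = 2/3 × 183 = 122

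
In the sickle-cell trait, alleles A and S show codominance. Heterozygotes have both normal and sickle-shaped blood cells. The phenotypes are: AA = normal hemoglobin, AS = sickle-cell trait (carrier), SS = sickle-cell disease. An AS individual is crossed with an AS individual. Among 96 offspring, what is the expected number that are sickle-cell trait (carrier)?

Punnett square for AS × AS:
Offspring genotypes: 1 AA, 2 AS, 1 SS
Phenotype counts: 1 normal hemoglobin, 2 sickle-cell trait (carrier), 1 sickle-cell disease
sickle-cell trait (carrier): 2 out of 4 → fraction 1/2
Expected count = 1/2 × 96 = 48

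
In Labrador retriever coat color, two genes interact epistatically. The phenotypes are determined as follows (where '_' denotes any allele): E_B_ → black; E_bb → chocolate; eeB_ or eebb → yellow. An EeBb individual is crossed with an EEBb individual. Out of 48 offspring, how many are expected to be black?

Cross: EeBb × EEBb — consider each gene separately:
E gene: Ee × EE → 2 EE, 2 Ee → 4 E_ (out of 4)
B gene: Bb × Bb → 1 BB, 2 Bb, 1 bb → 3 B_ : 1 bb (out of 4)
Genotype classes (out of 4 × 4 = 16): E_B_ = 4×3 = 12; E_bb = 4×1 = 4
Apply the phenotype rules: E_B_ (12) → black; E_bb (4) → chocolate
Phenotype counts (out of 16): 12 black, 4 chocolate
black: 12 out of 16 → fraction 3/4
Expected count = 3/4 × 48 = 36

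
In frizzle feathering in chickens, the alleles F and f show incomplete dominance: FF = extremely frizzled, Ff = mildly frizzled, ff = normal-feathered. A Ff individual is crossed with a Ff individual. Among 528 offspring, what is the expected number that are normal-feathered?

Punnett square for Ff × Ff:
Offspring genotypes: 1 FF, 2 Ff, 1 ff
Phenotype counts: 1 extremely frizzled, 2 mildly frizzled, 1 normal-feathered
normal-feathered: 1 out of 4 → fraction 1/4
Expected count = 1/4 × 528 = 132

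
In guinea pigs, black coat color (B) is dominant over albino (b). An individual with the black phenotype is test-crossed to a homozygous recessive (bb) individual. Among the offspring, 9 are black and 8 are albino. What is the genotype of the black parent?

Test cross: ? × bb
Offspring: 9 black, 8 albino — approximately 1:1.
A 1:1 ratio in a test cross indicates the unknown parent is heterozygous (Bb).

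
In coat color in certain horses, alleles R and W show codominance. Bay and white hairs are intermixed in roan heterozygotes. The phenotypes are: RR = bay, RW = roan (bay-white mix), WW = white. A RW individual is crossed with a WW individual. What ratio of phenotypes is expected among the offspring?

Punnett square for RW × WW:
Offspring genotypes: 2 RW, 2 WW
Phenotype counts: 2 roan (bay-white mix), 2 white
Ratio: 1 roan (bay-white mix) : 1 white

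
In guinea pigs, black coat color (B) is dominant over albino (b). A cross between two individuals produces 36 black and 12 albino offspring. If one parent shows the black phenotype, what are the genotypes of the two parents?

Observed offspring: 36 black, 12 albino
The observed ratio simplifies to 3:1. Albino (bb) offspring appear, so each parent must contribute one b allele. The parent stated to show black carries B, so it is Bb. The other parent is then either Bb or bb: Bb × bb would give a 1:1 split, whereas Bb × Bb gives 3:1 — matching the data. So both parents are heterozygous (Bb × Bb).
Parent genotypes: Bb × Bb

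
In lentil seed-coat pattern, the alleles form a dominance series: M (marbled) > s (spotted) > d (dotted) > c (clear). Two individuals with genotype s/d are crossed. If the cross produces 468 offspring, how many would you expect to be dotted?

Cross: s/d × s/d
Allele dominance: M > s > d > c
Offspring genotypes: 1 s/s, 2 s/d, 1 d/d
Phenotype counts: 3 spotted, 1 dotted
dotted: 1 out of 4 → fraction 1/4
Expected count = 1/4 × 468 = 117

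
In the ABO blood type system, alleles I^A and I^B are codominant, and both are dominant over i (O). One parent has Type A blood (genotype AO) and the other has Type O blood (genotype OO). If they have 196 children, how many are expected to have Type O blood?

Cross: AO × OO
Possible offspring genotypes: 2 AO, 2 OO
Blood type counts: 2 Type A, 2 Type O
Probability of Type O: 2/4 = 1/2
Expected count = 1/2 × 196 = 98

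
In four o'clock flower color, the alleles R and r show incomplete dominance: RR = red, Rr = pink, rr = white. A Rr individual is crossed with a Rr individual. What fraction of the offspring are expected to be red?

Punnett square for Rr × Rr:
Offspring genotypes: 1 RR, 2 Rr, 1 rr
Phenotype counts: 1 red, 2 pink, 1 white
red: 1 out of 4
Probability: 1/4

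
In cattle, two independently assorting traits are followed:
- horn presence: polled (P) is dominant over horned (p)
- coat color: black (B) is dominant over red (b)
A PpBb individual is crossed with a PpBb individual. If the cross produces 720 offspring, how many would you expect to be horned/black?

Dihybrid cross PpBb × PpBb — consider each gene separately:
horn presence: Pp × Pp → 1 PP, 2 Pp, 1 pp → 3 P_ : 1 pp (out of 4)
coat color: Bb × Bb → 1 BB, 2 Bb, 1 bb → 3 B_ : 1 bb (out of 4)
Combine (counts out of 4 × 4 = 16): polled/black (P_B_) = 3×3 = 9; polled/red (P_bb) = 3×1 = 3; horned/black (ppB_) = 1×3 = 3; horned/red (ppbb) = 1×1 = 1
Phenotype counts (out of 16): 9 polled/black, 3 polled/red, 3 horned/black, 1 horned/red
horned/black: 3 out of 16 → fraction 3/16
Expected count = 3/16 × 720 = 135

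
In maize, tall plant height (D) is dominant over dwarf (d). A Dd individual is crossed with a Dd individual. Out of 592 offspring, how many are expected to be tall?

Punnett square for Dd × Dd:
Offspring genotypes: 1 DD, 2 Dd, 1 dd
tall: 3, dwarf: 1
tall: 3 out of 4 → fraction 3/4
Expected count = 3/4 × 592 = 444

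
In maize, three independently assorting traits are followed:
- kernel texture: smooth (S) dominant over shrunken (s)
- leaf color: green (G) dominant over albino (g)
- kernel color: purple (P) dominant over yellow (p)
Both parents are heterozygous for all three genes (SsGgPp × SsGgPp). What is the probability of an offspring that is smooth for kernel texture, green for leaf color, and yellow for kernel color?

Trihybrid cross: SsGgPp × SsGgPp
Each trait segregates independently with a 3:1 phenotypic ratio, so each gene contributes 3/4 (dominant) or 1/4 (recessive).
Target: smooth (kernel texture), green (leaf color), yellow (kernel color)
Probability = product of independent per-trait probabilities
= 3/4 × 3/4 × 1/4 = 9/64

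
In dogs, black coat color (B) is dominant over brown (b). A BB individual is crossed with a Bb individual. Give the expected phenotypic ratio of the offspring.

Punnett square for BB × Bb:
Offspring genotypes: 2 BB, 2 Bb
black: 4, brown: 0
Ratio: all black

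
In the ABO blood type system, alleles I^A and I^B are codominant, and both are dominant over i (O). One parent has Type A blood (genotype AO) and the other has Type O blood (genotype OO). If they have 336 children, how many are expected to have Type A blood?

Cross: AO × OO
Possible offspring genotypes: 2 AO, 2 OO
Blood type counts: 2 Type A, 2 Type O
Probability of Type A: 2/4 = 1/2
Expected count = 1/2 × 336 = 168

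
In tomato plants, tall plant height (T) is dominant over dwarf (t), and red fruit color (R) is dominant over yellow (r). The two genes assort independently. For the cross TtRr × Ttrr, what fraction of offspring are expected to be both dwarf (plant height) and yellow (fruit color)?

Dihybrid cross TtRr × Ttrr — consider each gene separately:
plant height: Tt × Tt → 1 TT, 2 Tt, 1 tt → 3 T_ : 1 tt (out of 4)
fruit color: Rr × rr → 2 Rr, 2 rr → 2 R_ : 2 rr (out of 4)
Looking for: dwarf (tt) and yellow (rr)
P(dwarf) = 1/4, P(yellow) = 2/4
P(both) = 1/4 × 2/4 = 2/16 = 1/8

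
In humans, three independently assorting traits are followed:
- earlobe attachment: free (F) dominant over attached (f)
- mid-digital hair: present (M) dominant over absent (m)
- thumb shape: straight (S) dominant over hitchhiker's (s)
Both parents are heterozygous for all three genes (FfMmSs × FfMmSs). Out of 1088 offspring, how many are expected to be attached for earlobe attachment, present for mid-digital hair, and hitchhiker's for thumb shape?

Trihybrid cross: FfMmSs × FfMmSs
Each trait segregates independently with a 3:1 phenotypic ratio, so each gene contributes 3/4 (dominant) or 1/4 (recessive).
Target: attached (earlobe attachment), present (mid-digital hair), hitchhiker's (thumb shape)
Probability = product of independent per-trait probabilities
= 1/4 × 3/4 × 1/4 = 3/64
Expected count = 3/64 × 1088 = 51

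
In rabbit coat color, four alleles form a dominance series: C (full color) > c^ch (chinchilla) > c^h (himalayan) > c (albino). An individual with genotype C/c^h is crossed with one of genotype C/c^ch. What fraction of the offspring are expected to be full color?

Cross: C/c^h × C/c^ch
Allele dominance: C > c^ch > c^h > c
Offspring genotypes: 1 C/C, 1 C/c^ch, 1 C/c^h, 1 c^ch/c^h
Phenotype counts: 3 full color, 1 chinchilla
full color: 3 out of 4
Probability: 3/4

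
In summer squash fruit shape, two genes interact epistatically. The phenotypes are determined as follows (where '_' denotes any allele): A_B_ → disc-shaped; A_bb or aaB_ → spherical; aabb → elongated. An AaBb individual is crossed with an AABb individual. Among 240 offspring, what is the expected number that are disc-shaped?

Cross: AaBb × AABb — consider each gene separately:
A gene: Aa × AA → 2 AA, 2 Aa → 4 A_ (out of 4)
B gene: Bb × Bb → 1 BB, 2 Bb, 1 bb → 3 B_ : 1 bb (out of 4)
Genotype classes (out of 4 × 4 = 16): A_B_ = 4×3 = 12; A_bb = 4×1 = 4
Apply the phenotype rules: A_B_ (12) → disc-shaped; A_bb (4) → spherical
Phenotype counts (out of 16): 12 disc-shaped, 4 spherical
disc-shaped: 12 out of 16 → fraction 3/4
Expected count = 3/4 × 240 = 180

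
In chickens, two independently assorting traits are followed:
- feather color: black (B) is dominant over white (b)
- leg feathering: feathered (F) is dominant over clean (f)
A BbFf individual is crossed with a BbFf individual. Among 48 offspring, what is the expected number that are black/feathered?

Dihybrid cross BbFf × BbFf — consider each gene separately:
feather color: Bb × Bb → 1 BB, 2 Bb, 1 bb → 3 B_ : 1 bb (out of 4)
leg feathering: Ff × Ff → 1 FF, 2 Ff, 1 ff → 3 F_ : 1 ff (out of 4)
Combine (counts out of 4 × 4 = 16): black/feathered (B_F_) = 3×3 = 9; black/clean (B_ff) = 3×1 = 3; white/feathered (bbF_) = 1×3 = 3; white/clean (bbff) = 1×1 = 1
Phenotype counts (out of 16): 9 black/feathered, 3 black/clean, 3 white/feathered, 1 white/clean
black/feathered: 9 out of 16 → fraction 9/16
Expected count = 9/16 × 48 = 27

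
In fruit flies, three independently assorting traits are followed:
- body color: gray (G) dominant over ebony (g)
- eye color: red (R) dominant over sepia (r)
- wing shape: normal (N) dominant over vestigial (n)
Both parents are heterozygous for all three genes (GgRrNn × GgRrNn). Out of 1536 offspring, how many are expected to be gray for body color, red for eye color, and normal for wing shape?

Trihybrid cross: GgRrNn × GgRrNn
Each trait segregates independently with a 3:1 phenotypic ratio, so each gene contributes 3/4 (dominant) or 1/4 (recessive).
Target: gray (body color), red (eye color), normal (wing shape)
Probability = product of independent per-trait probabilities
= 3/4 × 3/4 × 3/4 = 27/64
Expected count = 27/64 × 1536 = 648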